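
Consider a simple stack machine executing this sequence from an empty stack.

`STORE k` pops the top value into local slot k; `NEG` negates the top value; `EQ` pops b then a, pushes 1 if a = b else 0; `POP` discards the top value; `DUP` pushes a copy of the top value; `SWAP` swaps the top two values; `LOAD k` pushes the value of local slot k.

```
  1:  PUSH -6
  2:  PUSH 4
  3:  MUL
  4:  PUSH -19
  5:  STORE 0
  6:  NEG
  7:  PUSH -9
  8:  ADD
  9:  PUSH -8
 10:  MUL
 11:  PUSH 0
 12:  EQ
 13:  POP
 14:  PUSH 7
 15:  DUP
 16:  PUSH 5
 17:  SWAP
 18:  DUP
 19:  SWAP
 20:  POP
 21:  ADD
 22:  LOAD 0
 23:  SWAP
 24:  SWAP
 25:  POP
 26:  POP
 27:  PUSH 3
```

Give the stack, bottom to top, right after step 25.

[7, 12]

PUSH -6  : -6
PUSH 4   : -6 4
MUL      : -24
PUSH -19 : -24 -19
STORE 0  : -24
NEG      : 24
PUSH -9  : 24 -9
ADD      : 15
PUSH -8  : 15 -8
MUL      : -120
PUSH 0   : -120 0
EQ       : 0
POP      : (empty)
PUSH 7   : 7
DUP      : 7 7
PUSH 5   : 7 7 5
SWAP     : 7 5 7
DUP      : 7 5 7 7
SWAP     : 7 5 7 7
POP      : 7 5 7
ADD      : 7 12
LOAD 0   : 7 12 -19
SWAP     : 7 -19 12
SWAP     : 7 12 -19
POP      : 7 12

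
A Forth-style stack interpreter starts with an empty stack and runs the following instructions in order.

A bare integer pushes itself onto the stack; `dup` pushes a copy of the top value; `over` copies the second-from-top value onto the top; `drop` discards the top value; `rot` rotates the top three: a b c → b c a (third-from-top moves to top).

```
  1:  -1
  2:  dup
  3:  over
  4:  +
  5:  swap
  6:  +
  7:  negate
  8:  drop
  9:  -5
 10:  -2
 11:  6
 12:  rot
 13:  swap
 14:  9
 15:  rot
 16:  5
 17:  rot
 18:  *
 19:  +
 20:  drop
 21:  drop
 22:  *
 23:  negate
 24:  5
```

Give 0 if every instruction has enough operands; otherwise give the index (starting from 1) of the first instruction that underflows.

22

-1      -1
dup     -1 -1
over    -1 -1 -1
+       -1 -2
swap    -2 -1
+       -3
negate  3
drop    (empty)
-5      -5
-2      -5 -2
6       -5 -2 6
rot     -2 6 -5
swap    -2 -5 6
9       -2 -5 6 9
rot     -2 6 9 -5
5       -2 6 9 -5 5
rot     -2 6 -5 5 9
*       -2 6 -5 45
+       -2 6 40
drop    -2 6
drop    -2
*  — needs 2 operands, stack has 1 → underflow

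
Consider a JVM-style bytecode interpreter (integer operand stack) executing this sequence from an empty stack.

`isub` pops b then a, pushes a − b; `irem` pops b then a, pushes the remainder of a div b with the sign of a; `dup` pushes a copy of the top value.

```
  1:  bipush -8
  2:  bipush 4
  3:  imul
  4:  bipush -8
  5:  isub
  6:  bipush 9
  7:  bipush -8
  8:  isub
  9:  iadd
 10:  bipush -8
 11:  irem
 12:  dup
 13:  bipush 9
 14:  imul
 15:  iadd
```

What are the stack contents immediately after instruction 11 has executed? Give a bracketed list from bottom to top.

[-7]

bipush -8 -> [-8]
bipush 4  -> [-8, 4]
imul      -> [-32]
bipush -8 -> [-32, -8]
isub      -> [-24]
bipush 9  -> [-24, 9]
bipush -8 -> [-24, 9, -8]
isub      -> [-24, 17]
iadd      -> [-7]
bipush -8 -> [-7, -8]
irem      -> [-7]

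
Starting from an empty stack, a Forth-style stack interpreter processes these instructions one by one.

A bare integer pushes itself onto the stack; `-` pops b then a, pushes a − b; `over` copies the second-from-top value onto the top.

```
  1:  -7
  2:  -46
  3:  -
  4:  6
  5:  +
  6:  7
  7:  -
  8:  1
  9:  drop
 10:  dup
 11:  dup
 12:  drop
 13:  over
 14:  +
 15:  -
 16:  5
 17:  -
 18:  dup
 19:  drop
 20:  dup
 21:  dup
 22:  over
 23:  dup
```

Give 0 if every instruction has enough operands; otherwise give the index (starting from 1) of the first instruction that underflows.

0

-7   → -7
-46  → -7 -46
-    → 39
6    → 39 6
+    → 45
7    → 45 7
-    → 38
1    → 38 1
drop → 38
dup  → 38 38
dup  → 38 38 38
drop → 38 38
over → 38 38 38
+    → 38 76
-    → -38
5    → -38 5
-    → -43
dup  → -43 -43
drop → -43
dup  → -43 -43
dup  → -43 -43 -43
over → -43 -43 -43 -43
dup  → -43 -43 -43 -43 -43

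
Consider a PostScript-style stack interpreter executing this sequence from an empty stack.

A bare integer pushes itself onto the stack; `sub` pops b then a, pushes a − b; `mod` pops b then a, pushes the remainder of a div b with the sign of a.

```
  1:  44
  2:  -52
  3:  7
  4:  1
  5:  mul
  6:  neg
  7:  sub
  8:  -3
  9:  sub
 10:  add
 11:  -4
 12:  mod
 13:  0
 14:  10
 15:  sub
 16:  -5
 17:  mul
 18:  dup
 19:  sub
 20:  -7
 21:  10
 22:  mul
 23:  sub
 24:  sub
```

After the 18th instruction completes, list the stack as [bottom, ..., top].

44  -> 44
-52 -> 44 -52
7   -> 44 -52 7
1   -> 44 -52 7 1
mul -> 44 -52 7
neg -> 44 -52 -7
sub -> 44 -45
-3  -> 44 -45 -3
sub -> 44 -42
add -> 2
-4  -> 2 -4
mod -> 2
0   -> 2 0
10  -> 2 0 10
sub -> 2 -10
-5  -> 2 -10 -5
mul -> 2 50
dup -> 2 50 50

[2, 50, 50]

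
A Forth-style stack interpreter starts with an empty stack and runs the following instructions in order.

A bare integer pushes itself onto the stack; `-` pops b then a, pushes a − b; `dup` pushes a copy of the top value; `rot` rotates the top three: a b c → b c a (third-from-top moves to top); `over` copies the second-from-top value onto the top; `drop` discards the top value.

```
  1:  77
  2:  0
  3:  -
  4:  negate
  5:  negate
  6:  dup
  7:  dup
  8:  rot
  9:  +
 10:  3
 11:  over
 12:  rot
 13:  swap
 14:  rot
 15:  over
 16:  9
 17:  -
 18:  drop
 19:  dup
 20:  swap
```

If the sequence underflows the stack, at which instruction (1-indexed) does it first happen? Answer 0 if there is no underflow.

77     -> [77]
0      -> [77, 0]
-      -> [77]
negate -> [-77]
negate -> [77]
dup    -> [77, 77]
dup    -> [77, 77, 77]
rot    -> [77, 77, 77]
+      -> [77, 154]
3      -> [77, 154, 3]
over   -> [77, 154, 3, 154]
rot    -> [77, 3, 154, 154]
swap   -> [77, 3, 154, 154]
rot    -> [77, 154, 154, 3]
over   -> [77, 154, 154, 3, 154]
9      -> [77, 154, 154, 3, 154, 9]
-      -> [77, 154, 154, 3, 145]
drop   -> [77, 154, 154, 3]
dup    -> [77, 154, 154, 3, 3]
swap   -> [77, 154, 154, 3, 3]

0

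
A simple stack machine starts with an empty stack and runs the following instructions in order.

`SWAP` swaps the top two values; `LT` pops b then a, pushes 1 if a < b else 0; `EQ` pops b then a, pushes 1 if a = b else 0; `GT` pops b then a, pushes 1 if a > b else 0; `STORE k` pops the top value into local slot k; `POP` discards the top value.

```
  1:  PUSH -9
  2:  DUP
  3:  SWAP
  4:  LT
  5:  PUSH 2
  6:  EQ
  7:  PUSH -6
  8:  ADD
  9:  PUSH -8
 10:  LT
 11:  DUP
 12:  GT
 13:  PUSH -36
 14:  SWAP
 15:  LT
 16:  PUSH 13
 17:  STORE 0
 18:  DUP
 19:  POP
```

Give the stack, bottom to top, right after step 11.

PUSH -9 -> -9
DUP     -> -9 -9
SWAP    -> -9 -9
LT      -> 0
PUSH 2  -> 0 2
EQ      -> 0
PUSH -6 -> 0 -6
ADD     -> -6
PUSH -8 -> -6 -8
LT      -> 0
DUP     -> 0 0

[0, 0]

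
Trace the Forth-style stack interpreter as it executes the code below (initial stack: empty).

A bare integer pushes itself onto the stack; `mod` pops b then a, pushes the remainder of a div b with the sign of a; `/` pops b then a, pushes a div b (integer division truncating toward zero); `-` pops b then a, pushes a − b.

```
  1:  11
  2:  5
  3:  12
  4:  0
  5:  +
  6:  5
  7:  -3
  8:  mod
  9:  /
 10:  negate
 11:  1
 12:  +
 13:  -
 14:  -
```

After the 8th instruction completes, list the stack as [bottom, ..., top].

11  : 11
5   : 11 5
12  : 11 5 12
0   : 11 5 12 0
+   : 11 5 12
5   : 11 5 12 5
-3  : 11 5 12 5 -3
mod : 11 5 12 2

[11, 5, 12, 2]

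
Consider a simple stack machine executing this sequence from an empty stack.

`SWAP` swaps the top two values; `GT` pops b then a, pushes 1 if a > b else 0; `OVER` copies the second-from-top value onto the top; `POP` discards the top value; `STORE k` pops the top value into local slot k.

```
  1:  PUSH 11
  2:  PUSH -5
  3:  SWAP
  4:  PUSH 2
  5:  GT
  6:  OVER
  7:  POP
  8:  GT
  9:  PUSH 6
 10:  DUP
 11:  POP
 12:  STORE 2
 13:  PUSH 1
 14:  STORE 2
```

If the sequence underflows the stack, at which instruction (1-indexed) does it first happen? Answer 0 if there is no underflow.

0

PUSH 11  11
PUSH -5  11 -5
SWAP     -5 11
PUSH 2   -5 11 2
GT       -5 1
OVER     -5 1 -5
POP      -5 1
GT       0
PUSH 6   0 6
DUP      0 6 6
POP      0 6
STORE 2  0
PUSH 1   0 1
STORE 2  0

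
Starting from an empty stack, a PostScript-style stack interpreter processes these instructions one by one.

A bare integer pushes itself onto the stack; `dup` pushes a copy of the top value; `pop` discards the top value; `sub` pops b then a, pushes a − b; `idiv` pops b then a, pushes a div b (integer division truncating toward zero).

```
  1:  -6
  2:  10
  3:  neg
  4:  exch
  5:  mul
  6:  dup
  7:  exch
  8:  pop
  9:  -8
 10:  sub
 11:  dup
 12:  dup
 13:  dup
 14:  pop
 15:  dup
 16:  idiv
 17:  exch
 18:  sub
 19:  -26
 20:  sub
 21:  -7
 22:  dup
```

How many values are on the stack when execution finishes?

-6   : [-6]
10   : [-6, 10]
neg  : [-6, -10]
exch : [-10, -6]
mul  : [60]
dup  : [60, 60]
exch : [60, 60]
pop  : [60]
-8   : [60, -8]
sub  : [68]
dup  : [68, 68]
dup  : [68, 68, 68]
dup  : [68, 68, 68, 68]
pop  : [68, 68, 68]
dup  : [68, 68, 68, 68]
idiv : [68, 68, 1]
exch : [68, 1, 68]
sub  : [68, -67]
-26  : [68, -67, -26]
sub  : [68, -41]
-7   : [68, -41, -7]
dup  : [68, -41, -7, -7]

4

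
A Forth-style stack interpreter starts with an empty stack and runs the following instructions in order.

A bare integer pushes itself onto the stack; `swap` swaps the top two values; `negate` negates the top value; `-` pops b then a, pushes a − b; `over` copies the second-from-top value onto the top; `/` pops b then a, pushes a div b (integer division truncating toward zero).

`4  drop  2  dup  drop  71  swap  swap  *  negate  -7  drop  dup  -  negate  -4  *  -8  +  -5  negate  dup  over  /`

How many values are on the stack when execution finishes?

3

4      → [4]
drop   → []
2      → [2]
dup    → [2, 2]
drop   → [2]
71     → [2, 71]
swap   → [71, 2]
swap   → [2, 71]
*      → [142]
negate → [-142]
-7     → [-142, -7]
drop   → [-142]
dup    → [-142, -142]
-      → [0]
negate → [0]
-4     → [0, -4]
*      → [0]
-8     → [0, -8]
+      → [-8]
-5     → [-8, -5]
negate → [-8, 5]
dup    → [-8, 5, 5]
over   → [-8, 5, 5, 5]
/      → [-8, 5, 1]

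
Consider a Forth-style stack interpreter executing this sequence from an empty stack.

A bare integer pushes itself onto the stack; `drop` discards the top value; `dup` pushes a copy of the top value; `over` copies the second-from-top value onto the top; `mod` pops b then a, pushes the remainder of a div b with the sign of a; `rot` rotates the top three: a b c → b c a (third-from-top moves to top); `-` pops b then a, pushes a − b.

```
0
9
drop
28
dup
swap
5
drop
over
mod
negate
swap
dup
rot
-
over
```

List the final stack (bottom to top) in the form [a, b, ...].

0      -> 0
9      -> 0 9
drop   -> 0
28     -> 0 28
dup    -> 0 28 28
swap   -> 0 28 28
5      -> 0 28 28 5
drop   -> 0 28 28
over   -> 0 28 28 28
mod    -> 0 28 0
negate -> 0 28 0
swap   -> 0 0 28
dup    -> 0 0 28 28
rot    -> 0 28 28 0
-      -> 0 28 28
over   -> 0 28 28 28

[0, 28, 28, 28]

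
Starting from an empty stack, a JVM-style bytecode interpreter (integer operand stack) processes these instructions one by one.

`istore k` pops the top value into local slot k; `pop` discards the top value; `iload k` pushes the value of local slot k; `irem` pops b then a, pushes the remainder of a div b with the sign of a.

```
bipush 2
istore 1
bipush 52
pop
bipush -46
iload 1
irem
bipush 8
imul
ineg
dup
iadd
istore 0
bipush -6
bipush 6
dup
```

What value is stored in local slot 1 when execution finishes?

bipush 2   → 2
istore 1   → (empty)
bipush 52  → 52
pop        → (empty)
bipush -46 → -46
iload 1    → -46 2
irem       → 0
bipush 8   → 0 8
imul       → 0
ineg       → 0
dup        → 0 0
iadd       → 0
istore 0   → (empty)
bipush -6  → -6
bipush 6   → -6 6
dup        → -6 6 6

2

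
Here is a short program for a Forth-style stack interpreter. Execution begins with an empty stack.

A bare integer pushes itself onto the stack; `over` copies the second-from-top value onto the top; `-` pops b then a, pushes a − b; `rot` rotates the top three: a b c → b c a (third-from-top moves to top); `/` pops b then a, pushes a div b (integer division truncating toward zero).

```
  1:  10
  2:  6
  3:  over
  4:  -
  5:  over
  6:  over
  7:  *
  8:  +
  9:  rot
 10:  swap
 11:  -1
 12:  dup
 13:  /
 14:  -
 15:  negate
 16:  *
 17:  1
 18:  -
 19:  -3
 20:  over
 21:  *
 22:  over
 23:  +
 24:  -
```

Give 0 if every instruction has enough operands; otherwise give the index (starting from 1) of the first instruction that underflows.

9

10   → 10
6    → 10 6
over → 10 6 10
-    → 10 -4
over → 10 -4 10
over → 10 -4 10 -4
*    → 10 -4 -40
+    → 10 -44
rot  — needs 3 operands, stack has 2 → underflow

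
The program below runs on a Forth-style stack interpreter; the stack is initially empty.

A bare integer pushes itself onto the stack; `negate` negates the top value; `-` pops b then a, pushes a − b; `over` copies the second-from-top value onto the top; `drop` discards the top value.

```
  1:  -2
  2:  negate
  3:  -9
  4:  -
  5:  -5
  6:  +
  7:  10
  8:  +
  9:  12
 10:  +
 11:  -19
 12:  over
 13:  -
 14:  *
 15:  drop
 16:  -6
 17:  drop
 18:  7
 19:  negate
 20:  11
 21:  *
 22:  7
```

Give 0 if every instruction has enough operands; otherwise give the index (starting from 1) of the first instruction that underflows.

-2     : [-2]
negate : [2]
-9     : [2, -9]
-      : [11]
-5     : [11, -5]
+      : [6]
10     : [6, 10]
+      : [16]
12     : [16, 12]
+      : [28]
-19    : [28, -19]
over   : [28, -19, 28]
-      : [28, -47]
*      : [-1316]
drop   : []
-6     : [-6]
drop   : []
7      : [7]
negate : [-7]
11     : [-7, 11]
*      : [-77]
7      : [-77, 7]

0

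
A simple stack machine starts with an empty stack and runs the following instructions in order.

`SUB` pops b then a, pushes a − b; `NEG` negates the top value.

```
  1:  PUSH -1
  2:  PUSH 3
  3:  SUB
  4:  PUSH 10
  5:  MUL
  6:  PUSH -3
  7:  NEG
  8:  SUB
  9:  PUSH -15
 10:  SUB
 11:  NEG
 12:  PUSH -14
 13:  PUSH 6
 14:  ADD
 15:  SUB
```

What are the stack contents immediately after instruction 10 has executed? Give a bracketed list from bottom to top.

[-28]

PUSH -1  → -1
PUSH 3   → -1 3
SUB      → -4
PUSH 10  → -4 10
MUL      → -40
PUSH -3  → -40 -3
NEG      → -40 3
SUB      → -43
PUSH -15 → -43 -15
SUB      → -28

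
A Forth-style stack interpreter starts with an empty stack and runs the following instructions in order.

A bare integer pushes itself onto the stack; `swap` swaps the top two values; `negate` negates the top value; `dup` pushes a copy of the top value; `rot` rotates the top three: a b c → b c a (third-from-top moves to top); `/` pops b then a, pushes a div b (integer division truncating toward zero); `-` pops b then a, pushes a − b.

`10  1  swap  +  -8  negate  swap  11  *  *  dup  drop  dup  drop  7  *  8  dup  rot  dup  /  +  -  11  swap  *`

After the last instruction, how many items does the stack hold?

10     → [10]
1      → [10, 1]
swap   → [1, 10]
+      → [11]
-8     → [11, -8]
negate → [11, 8]
swap   → [8, 11]
11     → [8, 11, 11]
*      → [8, 121]
*      → [968]
dup    → [968, 968]
drop   → [968]
dup    → [968, 968]
drop   → [968]
7      → [968, 7]
*      → [6776]
8      → [6776, 8]
dup    → [6776, 8, 8]
rot    → [8, 8, 6776]
dup    → [8, 8, 6776, 6776]
/      → [8, 8, 1]
+      → [8, 9]
-      → [-1]
11     → [-1, 11]
swap   → [11, -1]
*      → [-11]

1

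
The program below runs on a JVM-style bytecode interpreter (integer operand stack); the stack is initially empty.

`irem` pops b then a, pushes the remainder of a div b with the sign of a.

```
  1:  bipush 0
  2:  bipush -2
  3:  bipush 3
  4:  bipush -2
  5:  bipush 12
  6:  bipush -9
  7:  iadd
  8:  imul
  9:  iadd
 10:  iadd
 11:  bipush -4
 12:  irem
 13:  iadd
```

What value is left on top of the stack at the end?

bipush 0  → 0
bipush -2 → 0 -2
bipush 3  → 0 -2 3
bipush -2 → 0 -2 3 -2
bipush 12 → 0 -2 3 -2 12
bipush -9 → 0 -2 3 -2 12 -9
iadd      → 0 -2 3 -2 3
imul      → 0 -2 3 -6
iadd      → 0 -2 -3
iadd      → 0 -5
bipush -4 → 0 -5 -4
irem      → 0 -1
iadd      → -1

-1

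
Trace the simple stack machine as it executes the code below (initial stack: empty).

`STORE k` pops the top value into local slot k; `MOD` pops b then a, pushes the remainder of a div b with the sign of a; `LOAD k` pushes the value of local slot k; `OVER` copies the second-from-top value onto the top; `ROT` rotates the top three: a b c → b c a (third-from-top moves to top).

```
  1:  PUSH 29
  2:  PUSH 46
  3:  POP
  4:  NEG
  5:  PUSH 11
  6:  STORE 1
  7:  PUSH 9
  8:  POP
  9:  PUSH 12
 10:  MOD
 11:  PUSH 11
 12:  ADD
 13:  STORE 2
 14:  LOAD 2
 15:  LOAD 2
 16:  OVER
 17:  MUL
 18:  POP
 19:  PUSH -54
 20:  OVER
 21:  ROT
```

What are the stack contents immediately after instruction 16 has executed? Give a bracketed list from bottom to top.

PUSH 29 → 29
PUSH 46 → 29 46
POP     → 29
NEG     → -29
PUSH 11 → -29 11
STORE 1 → -29
PUSH 9  → -29 9
POP     → -29
PUSH 12 → -29 12
MOD     → -5
PUSH 11 → -5 11
ADD     → 6
STORE 2 → (empty)
LOAD 2  → 6
LOAD 2  → 6 6
OVER    → 6 6 6

[6, 6, 6]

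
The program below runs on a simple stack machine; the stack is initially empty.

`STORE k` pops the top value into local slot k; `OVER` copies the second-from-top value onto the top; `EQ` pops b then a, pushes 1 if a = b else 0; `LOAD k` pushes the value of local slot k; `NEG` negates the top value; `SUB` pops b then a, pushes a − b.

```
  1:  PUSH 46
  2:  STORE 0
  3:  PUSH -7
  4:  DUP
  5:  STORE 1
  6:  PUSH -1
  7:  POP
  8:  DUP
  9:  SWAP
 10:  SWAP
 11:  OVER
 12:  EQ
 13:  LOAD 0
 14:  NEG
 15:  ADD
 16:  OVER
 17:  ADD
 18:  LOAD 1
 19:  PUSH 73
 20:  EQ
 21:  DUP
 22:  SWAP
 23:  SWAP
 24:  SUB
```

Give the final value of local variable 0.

46

PUSH 46  [46]
STORE 0  []
PUSH -7  [-7]
DUP      [-7, -7]
STORE 1  [-7]
PUSH -1  [-7, -1]
POP      [-7]
DUP      [-7, -7]
SWAP     [-7, -7]
SWAP     [-7, -7]
OVER     [-7, -7, -7]
EQ       [-7, 1]
LOAD 0   [-7, 1, 46]
NEG      [-7, 1, -46]
ADD      [-7, -45]
OVER     [-7, -45, -7]
ADD      [-7, -52]
LOAD 1   [-7, -52, -7]
PUSH 73  [-7, -52, -7, 73]
EQ       [-7, -52, 0]
DUP      [-7, -52, 0, 0]
SWAP     [-7, -52, 0, 0]
SWAP     [-7, -52, 0, 0]
SUB      [-7, -52, 0]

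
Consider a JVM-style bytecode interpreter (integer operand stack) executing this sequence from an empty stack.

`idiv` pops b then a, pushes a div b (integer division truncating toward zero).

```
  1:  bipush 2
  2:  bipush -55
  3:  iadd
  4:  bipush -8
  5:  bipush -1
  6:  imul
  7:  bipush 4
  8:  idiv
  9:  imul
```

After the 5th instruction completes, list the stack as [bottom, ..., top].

bipush 2   -> [2]
bipush -55 -> [2, -55]
iadd       -> [-53]
bipush -8  -> [-53, -8]
bipush -1  -> [-53, -8, -1]

[-53, -8, -1]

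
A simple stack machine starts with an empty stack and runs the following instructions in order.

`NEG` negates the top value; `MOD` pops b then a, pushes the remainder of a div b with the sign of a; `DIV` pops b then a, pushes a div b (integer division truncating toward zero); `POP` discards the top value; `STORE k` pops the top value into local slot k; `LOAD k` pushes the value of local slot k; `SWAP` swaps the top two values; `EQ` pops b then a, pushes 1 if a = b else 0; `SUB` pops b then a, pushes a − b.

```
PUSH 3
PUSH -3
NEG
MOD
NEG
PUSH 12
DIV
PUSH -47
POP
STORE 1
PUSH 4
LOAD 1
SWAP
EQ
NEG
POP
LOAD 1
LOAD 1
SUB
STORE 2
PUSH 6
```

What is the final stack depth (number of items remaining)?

PUSH 3   -> 3
PUSH -3  -> 3 -3
NEG      -> 3 3
MOD      -> 0
NEG      -> 0
PUSH 12  -> 0 12
DIV      -> 0
PUSH -47 -> 0 -47
POP      -> 0
STORE 1  -> (empty)
PUSH 4   -> 4
LOAD 1   -> 4 0
SWAP     -> 0 4
EQ       -> 0
NEG      -> 0
POP      -> (empty)
LOAD 1   -> 0
LOAD 1   -> 0 0
SUB      -> 0
STORE 2  -> (empty)
PUSH 6   -> 6

1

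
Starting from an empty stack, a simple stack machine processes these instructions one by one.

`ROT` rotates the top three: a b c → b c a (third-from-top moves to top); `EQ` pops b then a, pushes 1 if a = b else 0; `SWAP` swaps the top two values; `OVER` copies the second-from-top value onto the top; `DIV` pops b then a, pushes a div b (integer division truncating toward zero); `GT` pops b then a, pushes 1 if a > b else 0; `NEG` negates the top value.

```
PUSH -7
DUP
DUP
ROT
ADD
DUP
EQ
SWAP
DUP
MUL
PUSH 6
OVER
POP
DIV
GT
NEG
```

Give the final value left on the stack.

PUSH -7  [-7]
DUP      [-7, -7]
DUP      [-7, -7, -7]
ROT      [-7, -7, -7]
ADD      [-7, -14]
DUP      [-7, -14, -14]
EQ       [-7, 1]
SWAP     [1, -7]
DUP      [1, -7, -7]
MUL      [1, 49]
PUSH 6   [1, 49, 6]
OVER     [1, 49, 6, 49]
POP      [1, 49, 6]
DIV      [1, 8]
GT       [0]
NEG      [0]

0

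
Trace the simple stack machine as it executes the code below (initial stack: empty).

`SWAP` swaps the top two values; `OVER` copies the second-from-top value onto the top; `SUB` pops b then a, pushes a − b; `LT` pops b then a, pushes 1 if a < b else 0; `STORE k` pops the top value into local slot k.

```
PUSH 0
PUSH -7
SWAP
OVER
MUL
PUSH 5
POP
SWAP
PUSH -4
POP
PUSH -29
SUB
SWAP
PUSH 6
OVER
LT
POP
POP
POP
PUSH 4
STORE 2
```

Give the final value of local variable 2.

PUSH 0   -> [0]
PUSH -7  -> [0, -7]
SWAP     -> [-7, 0]
OVER     -> [-7, 0, -7]
MUL      -> [-7, 0]
PUSH 5   -> [-7, 0, 5]
POP      -> [-7, 0]
SWAP     -> [0, -7]
PUSH -4  -> [0, -7, -4]
POP      -> [0, -7]
PUSH -29 -> [0, -7, -29]
SUB      -> [0, 22]
SWAP     -> [22, 0]
PUSH 6   -> [22, 0, 6]
OVER     -> [22, 0, 6, 0]
LT       -> [22, 0, 0]
POP      -> [22, 0]
POP      -> [22]
POP      -> []
PUSH 4   -> [4]
STORE 2  -> []

4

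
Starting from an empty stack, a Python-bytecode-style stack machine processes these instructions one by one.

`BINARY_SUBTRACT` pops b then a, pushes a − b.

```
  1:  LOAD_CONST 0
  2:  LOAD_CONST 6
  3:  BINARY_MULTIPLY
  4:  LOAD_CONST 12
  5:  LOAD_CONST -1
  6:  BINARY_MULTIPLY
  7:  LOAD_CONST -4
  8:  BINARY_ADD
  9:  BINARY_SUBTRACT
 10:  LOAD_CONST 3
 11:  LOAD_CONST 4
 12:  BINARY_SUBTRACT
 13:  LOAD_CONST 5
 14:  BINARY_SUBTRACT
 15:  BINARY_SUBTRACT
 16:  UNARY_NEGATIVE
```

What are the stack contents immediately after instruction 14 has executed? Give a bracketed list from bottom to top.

[16, -6]

LOAD_CONST 0    -> [0]
LOAD_CONST 6    -> [0, 6]
BINARY_MULTIPLY -> [0]
LOAD_CONST 12   -> [0, 12]
LOAD_CONST -1   -> [0, 12, -1]
BINARY_MULTIPLY -> [0, -12]
LOAD_CONST -4   -> [0, -12, -4]
BINARY_ADD      -> [0, -16]
BINARY_SUBTRACT -> [16]
LOAD_CONST 3    -> [16, 3]
LOAD_CONST 4    -> [16, 3, 4]
BINARY_SUBTRACT -> [16, -1]
LOAD_CONST 5    -> [16, -1, 5]
BINARY_SUBTRACT -> [16, -6]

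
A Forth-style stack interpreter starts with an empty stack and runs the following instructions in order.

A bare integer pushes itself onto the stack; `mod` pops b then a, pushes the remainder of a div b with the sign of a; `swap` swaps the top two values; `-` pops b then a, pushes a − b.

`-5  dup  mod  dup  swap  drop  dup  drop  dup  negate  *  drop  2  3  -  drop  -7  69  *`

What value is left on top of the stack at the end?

-483

-5     → [-5]
dup    → [-5, -5]
mod    → [0]
dup    → [0, 0]
swap   → [0, 0]
drop   → [0]
dup    → [0, 0]
drop   → [0]
dup    → [0, 0]
negate → [0, 0]
*      → [0]
drop   → []
2      → [2]
3      → [2, 3]
-      → [-1]
drop   → []
-7     → [-7]
69     → [-7, 69]
*      → [-483]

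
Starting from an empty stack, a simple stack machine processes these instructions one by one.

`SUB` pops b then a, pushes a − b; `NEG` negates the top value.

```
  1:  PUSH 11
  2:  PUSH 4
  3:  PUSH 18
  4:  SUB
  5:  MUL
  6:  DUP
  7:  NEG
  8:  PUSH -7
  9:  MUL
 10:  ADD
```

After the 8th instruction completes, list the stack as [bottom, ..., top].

PUSH 11 -> [11]
PUSH 4  -> [11, 4]
PUSH 18 -> [11, 4, 18]
SUB     -> [11, -14]
MUL     -> [-154]
DUP     -> [-154, -154]
NEG     -> [-154, 154]
PUSH -7 -> [-154, 154, -7]

[-154, 154, -7]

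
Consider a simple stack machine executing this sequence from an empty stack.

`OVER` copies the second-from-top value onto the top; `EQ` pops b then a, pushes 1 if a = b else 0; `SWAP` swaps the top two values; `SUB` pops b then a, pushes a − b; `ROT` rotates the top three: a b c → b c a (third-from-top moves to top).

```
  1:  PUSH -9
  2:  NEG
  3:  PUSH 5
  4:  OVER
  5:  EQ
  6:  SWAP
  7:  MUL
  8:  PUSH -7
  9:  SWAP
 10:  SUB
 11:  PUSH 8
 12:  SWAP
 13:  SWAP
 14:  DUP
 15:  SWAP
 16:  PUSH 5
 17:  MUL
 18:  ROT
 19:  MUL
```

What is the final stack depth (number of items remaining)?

PUSH -9  [-9]
NEG      [9]
PUSH 5   [9, 5]
OVER     [9, 5, 9]
EQ       [9, 0]
SWAP     [0, 9]
MUL      [0]
PUSH -7  [0, -7]
SWAP     [-7, 0]
SUB      [-7]
PUSH 8   [-7, 8]
SWAP     [8, -7]
SWAP     [-7, 8]
DUP      [-7, 8, 8]
SWAP     [-7, 8, 8]
PUSH 5   [-7, 8, 8, 5]
MUL      [-7, 8, 40]
ROT      [8, 40, -7]
MUL      [8, -280]

2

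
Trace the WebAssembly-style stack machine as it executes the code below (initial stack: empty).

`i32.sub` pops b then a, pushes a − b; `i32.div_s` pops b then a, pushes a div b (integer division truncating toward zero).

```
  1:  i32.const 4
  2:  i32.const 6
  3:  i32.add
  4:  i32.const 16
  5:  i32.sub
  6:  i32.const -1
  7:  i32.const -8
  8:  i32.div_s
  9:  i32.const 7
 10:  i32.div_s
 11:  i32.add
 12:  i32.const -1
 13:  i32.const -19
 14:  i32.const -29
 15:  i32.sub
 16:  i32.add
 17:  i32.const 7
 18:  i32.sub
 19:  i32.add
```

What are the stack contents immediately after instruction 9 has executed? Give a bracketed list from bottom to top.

i32.const 4  -> [4]
i32.const 6  -> [4, 6]
i32.add      -> [10]
i32.const 16 -> [10, 16]
i32.sub      -> [-6]
i32.const -1 -> [-6, -1]
i32.const -8 -> [-6, -1, -8]
i32.div_s    -> [-6, 0]
i32.const 7  -> [-6, 0, 7]

[-6, 0, 7]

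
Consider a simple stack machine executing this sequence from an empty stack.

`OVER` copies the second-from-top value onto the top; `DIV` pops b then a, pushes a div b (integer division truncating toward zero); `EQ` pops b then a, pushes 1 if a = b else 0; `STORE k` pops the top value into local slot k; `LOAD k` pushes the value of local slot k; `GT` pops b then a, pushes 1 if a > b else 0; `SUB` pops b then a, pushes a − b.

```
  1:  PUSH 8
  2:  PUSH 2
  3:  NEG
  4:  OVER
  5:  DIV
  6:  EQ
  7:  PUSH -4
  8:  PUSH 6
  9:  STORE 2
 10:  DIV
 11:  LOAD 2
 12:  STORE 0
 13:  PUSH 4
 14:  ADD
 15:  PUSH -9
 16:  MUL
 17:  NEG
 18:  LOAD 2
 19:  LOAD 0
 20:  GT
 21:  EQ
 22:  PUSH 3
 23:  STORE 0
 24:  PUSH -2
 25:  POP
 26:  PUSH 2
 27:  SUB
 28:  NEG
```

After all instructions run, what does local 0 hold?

3

PUSH 8  : 8
PUSH 2  : 8 2
NEG     : 8 -2
OVER    : 8 -2 8
DIV     : 8 0
EQ      : 0
PUSH -4 : 0 -4
PUSH 6  : 0 -4 6
STORE 2 : 0 -4
DIV     : 0
LOAD 2  : 0 6
STORE 0 : 0
PUSH 4  : 0 4
ADD     : 4
PUSH -9 : 4 -9
MUL     : -36
NEG     : 36
LOAD 2  : 36 6
LOAD 0  : 36 6 6
GT      : 36 0
EQ      : 0
PUSH 3  : 0 3
STORE 0 : 0
PUSH -2 : 0 -2
POP     : 0
PUSH 2  : 0 2
SUB     : -2
NEG     : 2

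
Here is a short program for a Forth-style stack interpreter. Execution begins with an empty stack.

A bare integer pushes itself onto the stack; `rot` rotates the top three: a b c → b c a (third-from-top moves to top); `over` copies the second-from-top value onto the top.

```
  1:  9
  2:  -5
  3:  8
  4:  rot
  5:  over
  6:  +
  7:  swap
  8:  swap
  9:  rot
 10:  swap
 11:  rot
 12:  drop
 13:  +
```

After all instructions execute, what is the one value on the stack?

9    -> [9]
-5   -> [9, -5]
8    -> [9, -5, 8]
rot  -> [-5, 8, 9]
over -> [-5, 8, 9, 8]
+    -> [-5, 8, 17]
swap -> [-5, 17, 8]
swap -> [-5, 8, 17]
rot  -> [8, 17, -5]
swap -> [8, -5, 17]
rot  -> [-5, 17, 8]
drop -> [-5, 17]
+    -> [12]

12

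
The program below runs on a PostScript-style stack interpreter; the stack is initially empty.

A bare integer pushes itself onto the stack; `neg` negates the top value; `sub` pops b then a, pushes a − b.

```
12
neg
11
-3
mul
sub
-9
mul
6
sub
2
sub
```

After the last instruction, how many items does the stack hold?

12   12
neg  -12
11   -12 11
-3   -12 11 -3
mul  -12 -33
sub  21
-9   21 -9
mul  -189
6    -189 6
sub  -195
2    -195 2
sub  -197

1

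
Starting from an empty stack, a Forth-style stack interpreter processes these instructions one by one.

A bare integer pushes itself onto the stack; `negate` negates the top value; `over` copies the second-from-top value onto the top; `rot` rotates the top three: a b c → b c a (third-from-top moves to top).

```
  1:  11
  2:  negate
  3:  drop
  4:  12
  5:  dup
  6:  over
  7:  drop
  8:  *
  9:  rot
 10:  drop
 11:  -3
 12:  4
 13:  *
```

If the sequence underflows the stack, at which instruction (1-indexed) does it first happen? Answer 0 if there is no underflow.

11     : [11]
negate : [-11]
drop   : []
12     : [12]
dup    : [12, 12]
over   : [12, 12, 12]
drop   : [12, 12]
*      : [144]
rot  — needs 3 operands, stack has 1 → underflow

9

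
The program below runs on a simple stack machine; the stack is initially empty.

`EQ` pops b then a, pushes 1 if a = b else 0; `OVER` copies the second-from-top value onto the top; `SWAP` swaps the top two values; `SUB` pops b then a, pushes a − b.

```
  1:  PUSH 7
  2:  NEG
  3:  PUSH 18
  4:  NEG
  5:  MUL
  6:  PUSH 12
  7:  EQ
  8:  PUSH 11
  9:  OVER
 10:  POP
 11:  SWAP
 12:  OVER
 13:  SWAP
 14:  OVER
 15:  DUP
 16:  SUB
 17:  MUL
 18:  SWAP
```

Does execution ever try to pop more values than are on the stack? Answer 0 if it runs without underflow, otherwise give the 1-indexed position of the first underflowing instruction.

PUSH 7  -> 7
NEG     -> -7
PUSH 18 -> -7 18
NEG     -> -7 -18
MUL     -> 126
PUSH 12 -> 126 12
EQ      -> 0
PUSH 11 -> 0 11
OVER    -> 0 11 0
POP     -> 0 11
SWAP    -> 11 0
OVER    -> 11 0 11
SWAP    -> 11 11 0
OVER    -> 11 11 0 11
DUP     -> 11 11 0 11 11
SUB     -> 11 11 0 0
MUL     -> 11 11 0
SWAP    -> 11 0 11

0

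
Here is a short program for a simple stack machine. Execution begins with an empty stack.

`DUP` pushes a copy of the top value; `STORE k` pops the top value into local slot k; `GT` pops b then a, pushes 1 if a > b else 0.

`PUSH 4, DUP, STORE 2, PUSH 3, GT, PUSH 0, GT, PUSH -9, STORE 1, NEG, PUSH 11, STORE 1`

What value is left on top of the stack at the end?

-1

PUSH 4   [4]
DUP      [4, 4]
STORE 2  [4]
PUSH 3   [4, 3]
GT       [1]
PUSH 0   [1, 0]
GT       [1]
PUSH -9  [1, -9]
STORE 1  [1]
NEG      [-1]
PUSH 11  [-1, 11]
STORE 1  [-1]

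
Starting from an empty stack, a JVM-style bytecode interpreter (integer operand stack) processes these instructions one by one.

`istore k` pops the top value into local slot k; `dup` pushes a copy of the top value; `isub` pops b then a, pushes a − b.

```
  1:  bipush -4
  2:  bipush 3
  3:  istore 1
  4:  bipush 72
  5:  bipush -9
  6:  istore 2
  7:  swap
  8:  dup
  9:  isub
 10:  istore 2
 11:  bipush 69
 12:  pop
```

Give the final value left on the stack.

bipush -4 -> [-4]
bipush 3  -> [-4, 3]
istore 1  -> [-4]
bipush 72 -> [-4, 72]
bipush -9 -> [-4, 72, -9]
istore 2  -> [-4, 72]
swap      -> [72, -4]
dup       -> [72, -4, -4]
isub      -> [72, 0]
istore 2  -> [72]
bipush 69 -> [72, 69]
pop       -> [72]

72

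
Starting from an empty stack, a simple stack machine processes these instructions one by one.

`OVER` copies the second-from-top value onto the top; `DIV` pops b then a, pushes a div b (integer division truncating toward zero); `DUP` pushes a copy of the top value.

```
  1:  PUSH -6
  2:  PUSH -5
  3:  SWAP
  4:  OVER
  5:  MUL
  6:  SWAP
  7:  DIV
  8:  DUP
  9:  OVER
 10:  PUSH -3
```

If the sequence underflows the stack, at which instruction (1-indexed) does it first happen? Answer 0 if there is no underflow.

0

PUSH -6 → -6
PUSH -5 → -6 -5
SWAP    → -5 -6
OVER    → -5 -6 -5
MUL     → -5 30
SWAP    → 30 -5
DIV     → -6
DUP     → -6 -6
OVER    → -6 -6 -6
PUSH -3 → -6 -6 -6 -3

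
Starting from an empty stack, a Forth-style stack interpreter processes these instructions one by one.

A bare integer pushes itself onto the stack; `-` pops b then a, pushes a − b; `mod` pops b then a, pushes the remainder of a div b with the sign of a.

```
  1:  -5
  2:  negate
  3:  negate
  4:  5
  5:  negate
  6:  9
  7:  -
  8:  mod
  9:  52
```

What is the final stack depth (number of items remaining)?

-5      -5
negate  5
negate  -5
5       -5 5
negate  -5 -5
9       -5 -5 9
-       -5 -14
mod     -5
52      -5 52

2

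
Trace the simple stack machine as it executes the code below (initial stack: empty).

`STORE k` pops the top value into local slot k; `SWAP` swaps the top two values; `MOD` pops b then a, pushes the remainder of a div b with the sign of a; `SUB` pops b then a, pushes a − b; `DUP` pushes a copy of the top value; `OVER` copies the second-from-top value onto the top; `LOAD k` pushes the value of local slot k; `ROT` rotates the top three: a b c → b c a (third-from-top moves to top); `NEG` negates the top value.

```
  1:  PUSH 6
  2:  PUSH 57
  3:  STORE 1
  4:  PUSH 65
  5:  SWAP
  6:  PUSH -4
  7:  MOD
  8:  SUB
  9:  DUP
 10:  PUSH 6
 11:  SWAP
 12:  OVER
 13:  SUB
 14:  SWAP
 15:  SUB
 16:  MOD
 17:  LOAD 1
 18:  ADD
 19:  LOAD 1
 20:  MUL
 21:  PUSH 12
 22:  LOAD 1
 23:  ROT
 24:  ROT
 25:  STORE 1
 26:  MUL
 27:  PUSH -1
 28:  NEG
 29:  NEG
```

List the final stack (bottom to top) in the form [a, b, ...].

PUSH 6   6
PUSH 57  6 57
STORE 1  6
PUSH 65  6 65
SWAP     65 6
PUSH -4  65 6 -4
MOD      65 2
SUB      63
DUP      63 63
PUSH 6   63 63 6
SWAP     63 6 63
OVER     63 6 63 6
SUB      63 6 57
SWAP     63 57 6
SUB      63 51
MOD      12
LOAD 1   12 57
ADD      69
LOAD 1   69 57
MUL      3933
PUSH 12  3933 12
LOAD 1   3933 12 57
ROT      12 57 3933
ROT      57 3933 12
STORE 1  57 3933
MUL      224181
PUSH -1  224181 -1
NEG      224181 1
NEG      224181 -1

[224181, -1]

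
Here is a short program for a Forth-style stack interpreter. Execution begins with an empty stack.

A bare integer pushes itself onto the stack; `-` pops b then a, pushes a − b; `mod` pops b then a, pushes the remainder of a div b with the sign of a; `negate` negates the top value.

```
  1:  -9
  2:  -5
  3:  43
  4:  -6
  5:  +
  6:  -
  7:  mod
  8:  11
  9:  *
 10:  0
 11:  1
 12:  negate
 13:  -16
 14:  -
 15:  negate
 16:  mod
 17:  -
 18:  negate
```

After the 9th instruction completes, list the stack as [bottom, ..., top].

[-99]

-9  : -9
-5  : -9 -5
43  : -9 -5 43
-6  : -9 -5 43 -6
+   : -9 -5 37
-   : -9 -42
mod : -9
11  : -9 11
*   : -99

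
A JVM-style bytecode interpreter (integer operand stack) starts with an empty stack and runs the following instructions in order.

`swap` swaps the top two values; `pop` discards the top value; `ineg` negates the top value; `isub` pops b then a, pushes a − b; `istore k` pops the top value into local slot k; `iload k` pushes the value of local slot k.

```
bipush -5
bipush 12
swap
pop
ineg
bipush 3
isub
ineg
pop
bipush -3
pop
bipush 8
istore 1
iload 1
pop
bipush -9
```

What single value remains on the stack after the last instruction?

-9

bipush -5  -5
bipush 12  -5 12
swap       12 -5
pop        12
ineg       -12
bipush 3   -12 3
isub       -15
ineg       15
pop        (empty)
bipush -3  -3
pop        (empty)
bipush 8   8
istore 1   (empty)
iload 1    8
pop        (empty)
bipush -9  -9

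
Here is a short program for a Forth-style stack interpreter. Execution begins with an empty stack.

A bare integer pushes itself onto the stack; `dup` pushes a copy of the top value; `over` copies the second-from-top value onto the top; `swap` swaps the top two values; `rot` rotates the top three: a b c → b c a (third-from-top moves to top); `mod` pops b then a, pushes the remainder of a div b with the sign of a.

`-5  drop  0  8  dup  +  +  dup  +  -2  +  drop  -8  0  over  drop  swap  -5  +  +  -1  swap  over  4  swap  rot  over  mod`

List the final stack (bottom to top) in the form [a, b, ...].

[-1, 4, -1, 0]

-5   → [-5]
drop → []
0    → [0]
8    → [0, 8]
dup  → [0, 8, 8]
+    → [0, 16]
+    → [16]
dup  → [16, 16]
+    → [32]
-2   → [32, -2]
+    → [30]
drop → []
-8   → [-8]
0    → [-8, 0]
over → [-8, 0, -8]
drop → [-8, 0]
swap → [0, -8]
-5   → [0, -8, -5]
+    → [0, -13]
+    → [-13]
-1   → [-13, -1]
swap → [-1, -13]
over → [-1, -13, -1]
4    → [-1, -13, -1, 4]
swap → [-1, -13, 4, -1]
rot  → [-1, 4, -1, -13]
over → [-1, 4, -1, -13, -1]
mod  → [-1, 4, -1, 0]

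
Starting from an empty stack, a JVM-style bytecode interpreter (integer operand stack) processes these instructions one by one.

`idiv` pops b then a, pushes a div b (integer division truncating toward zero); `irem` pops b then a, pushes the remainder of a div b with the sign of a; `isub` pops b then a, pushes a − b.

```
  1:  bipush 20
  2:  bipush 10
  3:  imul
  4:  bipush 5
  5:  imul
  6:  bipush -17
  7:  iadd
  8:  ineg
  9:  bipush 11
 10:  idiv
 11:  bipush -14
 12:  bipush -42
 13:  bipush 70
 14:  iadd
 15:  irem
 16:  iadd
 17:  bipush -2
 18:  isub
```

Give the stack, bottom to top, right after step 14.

[-89, -14, 28]

bipush 20   [20]
bipush 10   [20, 10]
imul        [200]
bipush 5    [200, 5]
imul        [1000]
bipush -17  [1000, -17]
iadd        [983]
ineg        [-983]
bipush 11   [-983, 11]
idiv        [-89]
bipush -14  [-89, -14]
bipush -42  [-89, -14, -42]
bipush 70   [-89, -14, -42, 70]
iadd        [-89, -14, 28]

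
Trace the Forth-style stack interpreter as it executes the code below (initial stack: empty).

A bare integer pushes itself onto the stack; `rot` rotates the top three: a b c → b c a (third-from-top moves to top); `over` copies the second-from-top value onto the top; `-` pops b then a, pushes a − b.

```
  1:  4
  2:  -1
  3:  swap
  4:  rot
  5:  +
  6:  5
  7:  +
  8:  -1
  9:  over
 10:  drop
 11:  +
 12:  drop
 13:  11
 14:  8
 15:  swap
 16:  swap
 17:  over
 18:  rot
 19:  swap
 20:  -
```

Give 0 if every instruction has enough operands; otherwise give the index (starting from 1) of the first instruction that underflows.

4

4    → 4
-1   → 4 -1
swap → -1 4
rot  — needs 3 operands, stack has 2 → underflow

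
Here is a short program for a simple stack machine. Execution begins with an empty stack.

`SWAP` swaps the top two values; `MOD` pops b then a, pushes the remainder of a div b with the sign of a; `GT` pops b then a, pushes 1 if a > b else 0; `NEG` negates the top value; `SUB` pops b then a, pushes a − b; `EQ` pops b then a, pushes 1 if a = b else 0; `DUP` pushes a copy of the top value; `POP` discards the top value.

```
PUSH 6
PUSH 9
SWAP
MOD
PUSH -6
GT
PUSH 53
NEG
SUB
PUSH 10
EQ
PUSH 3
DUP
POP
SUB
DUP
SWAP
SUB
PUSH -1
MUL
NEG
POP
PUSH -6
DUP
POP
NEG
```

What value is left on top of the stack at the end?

PUSH 6   6
PUSH 9   6 9
SWAP     9 6
MOD      3
PUSH -6  3 -6
GT       1
PUSH 53  1 53
NEG      1 -53
SUB      54
PUSH 10  54 10
EQ       0
PUSH 3   0 3
DUP      0 3 3
POP      0 3
SUB      -3
DUP      -3 -3
SWAP     -3 -3
SUB      0
PUSH -1  0 -1
MUL      0
NEG      0
POP      (empty)
PUSH -6  -6
DUP      -6 -6
POP      -6
NEG      6

6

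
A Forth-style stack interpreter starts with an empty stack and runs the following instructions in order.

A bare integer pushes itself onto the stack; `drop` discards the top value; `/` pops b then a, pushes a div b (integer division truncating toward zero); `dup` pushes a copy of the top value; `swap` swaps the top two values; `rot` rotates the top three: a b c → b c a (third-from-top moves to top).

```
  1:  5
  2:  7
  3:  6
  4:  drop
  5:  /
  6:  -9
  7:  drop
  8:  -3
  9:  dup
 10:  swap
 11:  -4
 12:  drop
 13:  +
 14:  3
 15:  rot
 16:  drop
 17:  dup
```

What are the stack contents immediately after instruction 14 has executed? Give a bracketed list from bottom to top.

[0, -6, 3]

5     [5]
7     [5, 7]
6     [5, 7, 6]
drop  [5, 7]
/     [0]
-9    [0, -9]
drop  [0]
-3    [0, -3]
dup   [0, -3, -3]
swap  [0, -3, -3]
-4    [0, -3, -3, -4]
drop  [0, -3, -3]
+     [0, -6]
3     [0, -6, 3]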